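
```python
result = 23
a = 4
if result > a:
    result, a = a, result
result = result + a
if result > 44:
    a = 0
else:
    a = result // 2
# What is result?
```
Trace:
  result=23
  result=23, a=4
  result=4, a=23
  result=27, a=23
  result=27, a=13

Final answer: 27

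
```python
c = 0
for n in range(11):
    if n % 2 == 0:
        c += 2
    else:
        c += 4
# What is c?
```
Trace:
  c=0
  c=2, n=0
  c=6, n=1
  c=8, n=2
  c=12, n=3
  c=14, n=4
  c=18, n=5
  c=20, n=6
  c=24, n=7
  c=26, n=8
  c=30, n=9
  c=32, n=10

Final answer: 32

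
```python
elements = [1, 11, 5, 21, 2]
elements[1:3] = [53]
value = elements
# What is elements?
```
Trace:
  elements=[1, 11, 5, 21, 2]
  elements=[1, 53, 21, 2]
  elements=[1, 53, 21, 2], value=[1, 53, 21, 2]

Final answer: [1, 53, 21, 2]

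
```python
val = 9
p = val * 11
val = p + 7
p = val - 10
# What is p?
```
Trace:
  val=9
  val=9, p=99
  val=106, p=99
  val=106, p=96

Final answer: 96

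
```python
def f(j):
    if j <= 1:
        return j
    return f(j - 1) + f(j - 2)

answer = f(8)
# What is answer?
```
Call trace (a repeated sub-call is expanded the first time; later identical calls just restate its return value):
f(j=8)
  f(j=7)
    f(j=6)
      f(j=5)
        f(j=4)
          f(j=3)
            f(j=2)
              f(j=1)
              -> return 1
              f(j=0)
              -> return 0
            -> return 1
            f(j=1)
            -> return 1
          -> return 2
          f(j=2) -> return 1  (same call as traced above)
        -> return 3
        f(j=3) -> return 2  (same call as traced above)
      -> return 5
      f(j=4) -> return 3  (same call as traced above)
    -> return 8
    f(j=5) -> return 5  (same call as traced above)
  -> return 13
  f(j=6) -> return 8  (same call as traced above)
-> return 21

Final answer: 21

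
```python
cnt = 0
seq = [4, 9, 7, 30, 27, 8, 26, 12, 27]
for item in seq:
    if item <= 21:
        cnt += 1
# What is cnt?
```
Trace:
  cnt=0
  cnt=1, item=4
  cnt=2, item=9
  cnt=3, item=7
  cnt=3, item=30
  cnt=3, item=27
  cnt=4, item=8
  cnt=4, item=26
  cnt=5, item=12
  cnt=5, item=27

Final answer: 5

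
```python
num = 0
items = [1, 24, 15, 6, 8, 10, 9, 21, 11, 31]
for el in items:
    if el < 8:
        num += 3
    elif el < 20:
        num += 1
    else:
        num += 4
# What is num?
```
Trace:
  num=0
  num=3, el=1
  num=7, el=24
  num=8, el=15
  num=11, el=6
  num=12, el=8
  num=13, el=10
  num=14, el=9
  num=18, el=21
  num=19, el=11
  num=23, el=31

Final answer: 23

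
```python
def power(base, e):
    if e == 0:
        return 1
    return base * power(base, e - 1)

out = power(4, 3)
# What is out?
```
Call trace:
power(base=4, e=3)
  power(base=4, e=2)
    power(base=4, e=1)
      power(base=4, e=0)
      -> return 1
    -> return 4
  -> return 16
-> return 64

Final answer: 64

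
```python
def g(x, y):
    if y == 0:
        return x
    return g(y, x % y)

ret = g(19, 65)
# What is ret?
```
Call trace:
g(x=19, y=65)
  g(x=65, y=19)
    g(x=19, y=8)
      g(x=8, y=3)
        g(x=3, y=2)
          g(x=2, y=1)
            g(x=1, y=0)
            -> return 1
          -> return 1
        -> return 1
      -> return 1
    -> return 1
  -> return 1
-> return 1

Final answer: 1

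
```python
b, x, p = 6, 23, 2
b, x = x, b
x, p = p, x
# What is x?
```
Trace:
  b=6, x=23, p=2
  b=23, x=6, p=2
  b=23, x=2, p=6

Final answer: 2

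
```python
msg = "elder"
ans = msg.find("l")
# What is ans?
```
Trace:
  msg='elder'
  msg='elder', ans=1

Final answer: 1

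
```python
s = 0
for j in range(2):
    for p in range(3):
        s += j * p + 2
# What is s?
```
Trace:
  s=0
  s=2, j=0, p=0
  s=4, j=0, p=1
  s=6, j=0, p=2
  s=8, j=1, p=0
  s=11, j=1, p=1
  s=15, j=1, p=2

Final answer: 15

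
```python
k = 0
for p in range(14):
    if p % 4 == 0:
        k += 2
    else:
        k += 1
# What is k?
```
Trace:
  k=0
  k=2, p=0
  k=3, p=1
  k=4, p=2
  k=5, p=3
  k=7, p=4
  k=8, p=5
  k=9, p=6
  k=10, p=7
  k=12, p=8
  k=13, p=9
  k=14, p=10
  k=15, p=11
  k=17, p=12
  k=18, p=13

Final answer: 18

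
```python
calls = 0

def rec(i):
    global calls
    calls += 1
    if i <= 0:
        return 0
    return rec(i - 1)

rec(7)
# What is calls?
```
Call trace:
rec(i=7)
  rec(i=6)
    rec(i=5)
      rec(i=4)
        rec(i=3)
          rec(i=2)
            rec(i=1)
              rec(i=0)
              -> return 0
            -> return 0
          -> return 0
        -> return 0
      -> return 0
    -> return 0
  -> return 0
-> return 0

calls is incremented once per call. rec is entered once for each i = 7, 6, 5, 4, 3, 2, 1, 0 (the i <= 0 call returns without recursing), i.e. 7 + 1 calls.
calls = 8

Final answer: 8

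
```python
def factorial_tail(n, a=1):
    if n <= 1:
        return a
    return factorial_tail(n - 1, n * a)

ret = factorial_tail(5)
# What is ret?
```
Call trace:
factorial_tail(n=5, a=1)
  factorial_tail(n=4, a=5)
    factorial_tail(n=3, a=20)
      factorial_tail(n=2, a=60)
        factorial_tail(n=1, a=120)
        -> return 120
      -> return 120
    -> return 120
  -> return 120
-> return 120

Final answer: 120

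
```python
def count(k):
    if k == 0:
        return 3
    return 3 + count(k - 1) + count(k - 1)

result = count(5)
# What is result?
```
Call trace (a repeated sub-call is expanded the first time; later identical calls just restate its return value):
count(k=5)
  count(k=4)
    count(k=3)
      count(k=2)
        count(k=1)
          count(k=0)
          -> return 3
          count(k=0)
          -> return 3
        -> return 9
        count(k=1) -> return 9  (same call as traced above)
      -> return 21
      count(k=2) -> return 21  (same call as traced above)
    -> return 45
    count(k=3) -> return 45  (same call as traced above)
  -> return 93
  count(k=4) -> return 93  (same call as traced above)
-> return 189

Final answer: 189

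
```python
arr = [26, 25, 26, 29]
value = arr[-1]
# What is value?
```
Trace:
  arr=[26, 25, 26, 29]
  arr=[26, 25, 26, 29], value=29

Final answer: 29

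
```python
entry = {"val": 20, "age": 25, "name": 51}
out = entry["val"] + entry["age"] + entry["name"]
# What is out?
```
Trace:
  entry={'val': 20, 'age': 25, 'name': 51}
  entry={'val': 20, 'age': 25, 'name': 51}, out=96

Final answer: 96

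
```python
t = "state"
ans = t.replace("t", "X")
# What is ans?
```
Trace:
  t='state'
  t='state', ans='sXaXe'

Final answer: 'sXaXe'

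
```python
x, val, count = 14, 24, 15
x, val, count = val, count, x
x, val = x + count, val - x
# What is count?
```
Trace:
  x=14, val=24, count=15
  x=24, val=15, count=14
  x=38, val=-9, count=14

Final answer: 14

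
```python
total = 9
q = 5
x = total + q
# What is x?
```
Trace:
  total=9
  total=9, q=5
  total=9, q=5, x=14

Final answer: 14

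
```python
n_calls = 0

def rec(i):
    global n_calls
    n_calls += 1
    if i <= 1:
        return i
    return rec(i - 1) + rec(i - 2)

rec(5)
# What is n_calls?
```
Call trace (a repeated sub-call is expanded the first time; later identical calls just restate its return value):
rec(i=5)
  rec(i=4)
    rec(i=3)
      rec(i=2)
        rec(i=1)
        -> return 1
        rec(i=0)
        -> return 0
      -> return 1
      rec(i=1)
      -> return 1
    -> return 2
    rec(i=2) -> return 1  (same call as traced above)
  -> return 3
  rec(i=3) -> return 2  (same call as traced above)
-> return 5

n_calls is incremented once per call, so count the calls in each subtree. Let C(i) = number of calls made by rec(i).
C(0) = C(1) = 1 (base case, no recursion); C(i) = 1 + C(i - 1) + C(i - 2) otherwise.
C(2) = 1 + C(1) + C(0) = 1 + 1 + 1 = 3
C(3) = 1 + C(2) + C(1) = 1 + 3 + 1 = 5
C(4) = 1 + C(3) + C(2) = 1 + 5 + 3 = 9
C(5) = 1 + C(4) + C(3) = 1 + 9 + 5 = 15
n_calls = C(5) = 15

Final answer: 15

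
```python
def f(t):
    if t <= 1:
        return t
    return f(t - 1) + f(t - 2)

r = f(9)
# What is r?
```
Call trace (a repeated sub-call is expanded the first time; later identical calls just restate its return value):
f(t=9)
  f(t=8)
    f(t=7)
      f(t=6)
        f(t=5)
          f(t=4)
            f(t=3)
              f(t=2)
                f(t=1)
                -> return 1
                f(t=0)
                -> return 0
              -> return 1
              f(t=1)
              -> return 1
            -> return 2
            f(t=2) -> return 1  (same call as traced above)
          -> return 3
          f(t=3) -> return 2  (same call as traced above)
        -> return 5
        f(t=4) -> return 3  (same call as traced above)
      -> return 8
      f(t=5) -> return 5  (same call as traced above)
    -> return 13
    f(t=6) -> return 8  (same call as traced above)
  -> return 21
  f(t=7) -> return 13  (same call as traced above)
-> return 34

Final answer: 34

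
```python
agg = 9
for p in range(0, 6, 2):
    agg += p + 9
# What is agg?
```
Trace:
  agg=9
  agg=18, p=0
  agg=29, p=2
  agg=42, p=4

Final answer: 42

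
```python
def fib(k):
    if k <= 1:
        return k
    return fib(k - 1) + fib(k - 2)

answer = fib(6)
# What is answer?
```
Call trace (a repeated sub-call is expanded the first time; later identical calls just restate its return value):
fib(k=6)
  fib(k=5)
    fib(k=4)
      fib(k=3)
        fib(k=2)
          fib(k=1)
          -> return 1
          fib(k=0)
          -> return 0
        -> return 1
        fib(k=1)
        -> return 1
      -> return 2
      fib(k=2) -> return 1  (same call as traced above)
    -> return 3
    fib(k=3) -> return 2  (same call as traced above)
  -> return 5
  fib(k=4) -> return 3  (same call as traced above)
-> return 8

Final answer: 8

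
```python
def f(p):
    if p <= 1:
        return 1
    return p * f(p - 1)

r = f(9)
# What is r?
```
Call trace:
f(p=9)
  f(p=8)
    f(p=7)
      f(p=6)
        f(p=5)
          f(p=4)
            f(p=3)
              f(p=2)
                f(p=1)
                -> return 1
              -> return 2
            -> return 6
          -> return 24
        -> return 120
      -> return 720
    -> return 5040
  -> return 40320
-> return 362880

Final answer: 362880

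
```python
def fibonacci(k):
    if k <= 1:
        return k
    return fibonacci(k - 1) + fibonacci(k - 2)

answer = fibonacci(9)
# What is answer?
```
Call trace (a repeated sub-call is expanded the first time; later identical calls just restate its return value):
fibonacci(k=9)
  fibonacci(k=8)
    fibonacci(k=7)
      fibonacci(k=6)
        fibonacci(k=5)
          fibonacci(k=4)
            fibonacci(k=3)
              fibonacci(k=2)
                fibonacci(k=1)
                -> return 1
                fibonacci(k=0)
                -> return 0
              -> return 1
              fibonacci(k=1)
              -> return 1
            -> return 2
            fibonacci(k=2) -> return 1  (same call as traced above)
          -> return 3
          fibonacci(k=3) -> return 2  (same call as traced above)
        -> return 5
        fibonacci(k=4) -> return 3  (same call as traced above)
      -> return 8
      fibonacci(k=5) -> return 5  (same call as traced above)
    -> return 13
    fibonacci(k=6) -> return 8  (same call as traced above)
  -> return 21
  fibonacci(k=7) -> return 13  (same call as traced above)
-> return 34

Final answer: 34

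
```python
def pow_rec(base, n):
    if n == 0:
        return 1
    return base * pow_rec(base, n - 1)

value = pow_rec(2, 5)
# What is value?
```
Call trace:
pow_rec(base=2, n=5)
  pow_rec(base=2, n=4)
    pow_rec(base=2, n=3)
      pow_rec(base=2, n=2)
        pow_rec(base=2, n=1)
          pow_rec(base=2, n=0)
          -> return 1
        -> return 2
      -> return 4
    -> return 8
  -> return 16
-> return 32

Final answer: 32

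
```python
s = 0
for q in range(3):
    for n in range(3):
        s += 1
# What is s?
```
Trace:
  s=0
  s=1, q=0, n=0
  s=2, q=0, n=1
  s=3, q=0, n=2
  s=4, q=1, n=0
  s=5, q=1, n=1
  s=6, q=1, n=2
  s=7, q=2, n=0
  s=8, q=2, n=1
  s=9, q=2, n=2

Final answer: 9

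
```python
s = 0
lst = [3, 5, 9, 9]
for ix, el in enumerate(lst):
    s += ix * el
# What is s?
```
Trace:
  s=0
  s=0, ix=0, el=3
  s=5, ix=1, el=5
  s=23, ix=2, el=9
  s=50, ix=3, el=9

Final answer: 50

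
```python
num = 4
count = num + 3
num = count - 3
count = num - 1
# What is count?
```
Trace:
  num=4
  num=4, count=7
  num=4, count=7
  num=4, count=3

Final answer: 3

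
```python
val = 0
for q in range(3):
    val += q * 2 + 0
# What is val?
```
Trace:
  val=0
  val=0, q=0
  val=2, q=1
  val=6, q=2

Final answer: 6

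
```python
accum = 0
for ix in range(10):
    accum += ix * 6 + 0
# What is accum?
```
Trace:
  accum=0
  accum=0, ix=0
  accum=6, ix=1
  accum=18, ix=2
  accum=36, ix=3
  accum=60, ix=4
  accum=90, ix=5
  accum=126, ix=6
  accum=168, ix=7
  accum=216, ix=8
  accum=270, ix=9

Final answer: 270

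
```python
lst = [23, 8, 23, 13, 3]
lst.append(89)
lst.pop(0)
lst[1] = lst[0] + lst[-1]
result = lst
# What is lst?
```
Trace:
  lst=[23, 8, 23, 13, 3]
  lst=[23, 8, 23, 13, 3, 89]
  lst=[8, 23, 13, 3, 89]
  lst=[8, 97, 13, 3, 89]
  lst=[8, 97, 13, 3, 89], result=[8, 97, 13, 3, 89]

Final answer: [8, 97, 13, 3, 89]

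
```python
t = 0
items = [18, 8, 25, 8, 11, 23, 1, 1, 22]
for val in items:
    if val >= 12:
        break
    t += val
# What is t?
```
Trace:
  t=0
  t=0, val=18

Final answer: 0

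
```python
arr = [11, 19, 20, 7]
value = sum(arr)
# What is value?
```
Trace:
  arr=[11, 19, 20, 7]
  arr=[11, 19, 20, 7], value=57

Final answer: 57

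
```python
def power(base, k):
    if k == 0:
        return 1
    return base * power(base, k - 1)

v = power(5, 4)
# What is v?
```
Call trace:
power(base=5, k=4)
  power(base=5, k=3)
    power(base=5, k=2)
      power(base=5, k=1)
        power(base=5, k=0)
        -> return 1
      -> return 5
    -> return 25
  -> return 125
-> return 625

Final answer: 625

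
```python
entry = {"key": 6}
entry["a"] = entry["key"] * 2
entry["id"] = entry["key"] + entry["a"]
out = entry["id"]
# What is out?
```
Trace:
  entry={'key': 6}
  entry={'key': 6, 'a': 12}
  entry={'key': 6, 'a': 12, 'id': 18}
  entry={'key': 6, 'a': 12, 'id': 18}, out=18

Final answer: 18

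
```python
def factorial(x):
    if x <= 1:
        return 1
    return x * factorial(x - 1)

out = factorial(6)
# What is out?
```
Call trace:
factorial(x=6)
  factorial(x=5)
    factorial(x=4)
      factorial(x=3)
        factorial(x=2)
          factorial(x=1)
          -> return 1
        -> return 2
      -> return 6
    -> return 24
  -> return 120
-> return 720

Final answer: 720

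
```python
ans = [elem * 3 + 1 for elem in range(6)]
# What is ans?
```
Trace:
  elem=0
  elem=1
  elem=2
  elem=3
  elem=4
  elem=5
  ans=[1, 4, 7, 10, 13, 16]

Final answer: [1, 4, 7, 10, 13, 16]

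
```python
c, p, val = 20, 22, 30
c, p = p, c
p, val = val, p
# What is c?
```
Trace:
  c=20, p=22, val=30
  c=22, p=20, val=30
  c=22, p=30, val=20

Final answer: 22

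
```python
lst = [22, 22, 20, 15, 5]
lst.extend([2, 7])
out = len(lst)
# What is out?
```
Trace:
  lst=[22, 22, 20, 15, 5]
  lst=[22, 22, 20, 15, 5, 2, 7]
  lst=[22, 22, 20, 15, 5, 2, 7], out=7

Final answer: 7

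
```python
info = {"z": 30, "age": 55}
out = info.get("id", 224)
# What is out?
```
Trace:
  info={'z': 30, 'age': 55}
  info={'z': 30, 'age': 55}, out=224

Final answer: 224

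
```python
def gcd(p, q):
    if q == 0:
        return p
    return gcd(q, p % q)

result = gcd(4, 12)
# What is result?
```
Call trace:
gcd(p=4, q=12)
  gcd(p=12, q=4)
    gcd(p=4, q=0)
    -> return 4
  -> return 4
-> return 4

Final answer: 4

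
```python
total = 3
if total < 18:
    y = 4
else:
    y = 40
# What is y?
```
Trace:
  total=3
  total=3, y=4

Final answer: 4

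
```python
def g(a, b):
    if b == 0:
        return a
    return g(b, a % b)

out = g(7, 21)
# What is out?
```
Call trace:
g(a=7, b=21)
  g(a=21, b=7)
    g(a=7, b=0)
    -> return 7
  -> return 7
-> return 7

Final answer: 7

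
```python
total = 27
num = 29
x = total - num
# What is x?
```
Trace:
  total=27
  total=27, num=29
  total=27, num=29, x=-2

Final answer: -2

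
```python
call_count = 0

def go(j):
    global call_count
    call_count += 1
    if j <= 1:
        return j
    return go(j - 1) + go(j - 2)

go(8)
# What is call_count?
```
Call trace (a repeated sub-call is expanded the first time; later identical calls just restate its return value):
go(j=8)
  go(j=7)
    go(j=6)
      go(j=5)
        go(j=4)
          go(j=3)
            go(j=2)
              go(j=1)
              -> return 1
              go(j=0)
              -> return 0
            -> return 1
            go(j=1)
            -> return 1
          -> return 2
          go(j=2) -> return 1  (same call as traced above)
        -> return 3
        go(j=3) -> return 2  (same call as traced above)
      -> return 5
      go(j=4) -> return 3  (same call as traced above)
    -> return 8
    go(j=5) -> return 5  (same call as traced above)
  -> return 13
  go(j=6) -> return 8  (same call as traced above)
-> return 21

call_count is incremented once per call, so count the calls in each subtree. Let C(j) = number of calls made by go(j).
C(0) = C(1) = 1 (base case, no recursion); C(j) = 1 + C(j - 1) + C(j - 2) otherwise.
C(2) = 1 + C(1) + C(0) = 1 + 1 + 1 = 3
C(3) = 1 + C(2) + C(1) = 1 + 3 + 1 = 5
C(4) = 1 + C(3) + C(2) = 1 + 5 + 3 = 9
C(5) = 1 + C(4) + C(3) = 1 + 9 + 5 = 15
C(6) = 1 + C(5) + C(4) = 1 + 15 + 9 = 25
C(7) = 1 + C(6) + C(5) = 1 + 25 + 15 = 41
C(8) = 1 + C(7) + C(6) = 1 + 41 + 25 = 67
call_count = C(8) = 67

Final answer: 67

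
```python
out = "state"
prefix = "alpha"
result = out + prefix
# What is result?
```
Trace:
  out='state'
  out='state', prefix='alpha'
  out='state', prefix='alpha', result='statealpha'

Final answer: 'statealpha'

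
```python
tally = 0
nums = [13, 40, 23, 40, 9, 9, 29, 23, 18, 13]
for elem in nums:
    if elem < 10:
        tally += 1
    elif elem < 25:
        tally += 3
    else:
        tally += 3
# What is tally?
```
Trace:
  tally=0
  tally=3, elem=13
  tally=6, elem=40
  tally=9, elem=23
  tally=12, elem=40
  tally=13, elem=9
  tally=14, elem=9
  tally=17, elem=29
  tally=20, elem=23
  tally=23, elem=18
  tally=26, elem=13

Final answer: 26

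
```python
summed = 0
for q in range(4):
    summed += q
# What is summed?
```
Trace:
  summed=0
  summed=0, q=0
  summed=1, q=1
  summed=3, q=2
  summed=6, q=3

Final answer: 6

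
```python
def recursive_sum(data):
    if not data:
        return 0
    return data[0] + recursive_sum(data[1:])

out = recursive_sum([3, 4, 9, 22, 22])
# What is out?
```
Call trace:
recursive_sum(data=[3, 4, 9, 22, 22])
  recursive_sum(data=[4, 9, 22, 22])
    recursive_sum(data=[9, 22, 22])
      recursive_sum(data=[22, 22])
        recursive_sum(data=[22])
          recursive_sum(data=[])
          -> return 0
        -> return 22
      -> return 44
    -> return 53
  -> return 57
-> return 60

Final answer: 60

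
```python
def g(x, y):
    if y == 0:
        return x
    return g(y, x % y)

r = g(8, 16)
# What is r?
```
Call trace:
g(x=8, y=16)
  g(x=16, y=8)
    g(x=8, y=0)
    -> return 8
  -> return 8
-> return 8

Final answer: 8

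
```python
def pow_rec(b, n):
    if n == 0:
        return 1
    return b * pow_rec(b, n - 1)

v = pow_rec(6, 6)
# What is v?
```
Call trace:
pow_rec(b=6, n=6)
  pow_rec(b=6, n=5)
    pow_rec(b=6, n=4)
      pow_rec(b=6, n=3)
        pow_rec(b=6, n=2)
          pow_rec(b=6, n=1)
            pow_rec(b=6, n=0)
            -> return 1
          -> return 6
        -> return 36
      -> return 216
    -> return 1296
  -> return 7776
-> return 46656

Final answer: 46656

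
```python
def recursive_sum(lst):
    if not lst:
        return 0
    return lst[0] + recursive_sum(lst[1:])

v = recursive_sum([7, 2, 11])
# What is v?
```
Call trace:
recursive_sum(lst=[7, 2, 11])
  recursive_sum(lst=[2, 11])
    recursive_sum(lst=[11])
      recursive_sum(lst=[])
      -> return 0
    -> return 11
  -> return 13
-> return 20

Final answer: 20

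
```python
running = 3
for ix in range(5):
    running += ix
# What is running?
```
Trace:
  running=3
  running=3, ix=0
  running=4, ix=1
  running=6, ix=2
  running=9, ix=3
  running=13, ix=4

Final answer: 13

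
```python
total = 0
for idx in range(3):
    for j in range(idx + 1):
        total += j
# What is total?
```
Trace:
  total=0
  total=0, idx=0, j=0
  total=0, idx=1, j=0
  total=1, idx=1, j=1
  total=1, idx=2, j=0
  total=2, idx=2, j=1
  total=4, idx=2, j=2

Final answer: 4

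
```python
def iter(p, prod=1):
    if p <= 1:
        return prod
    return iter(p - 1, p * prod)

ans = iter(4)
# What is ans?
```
Call trace:
iter(p=4, prod=1)
  iter(p=3, prod=4)
    iter(p=2, prod=12)
      iter(p=1, prod=24)
      -> return 24
    -> return 24
  -> return 24
-> return 24

Final answer: 24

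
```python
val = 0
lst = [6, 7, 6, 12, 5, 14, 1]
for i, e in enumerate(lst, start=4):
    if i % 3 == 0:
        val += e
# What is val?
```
Trace:
  val=0
  val=0, i=4, e=6
  val=0, i=5, e=7
  val=6, i=6, e=6
  val=6, i=7, e=12
  val=6, i=8, e=5
  val=20, i=9, e=14
  val=20, i=10, e=1

Final answer: 20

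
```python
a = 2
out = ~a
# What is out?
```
Trace:
  a=2
  a=2, out=-3

Final answer: -3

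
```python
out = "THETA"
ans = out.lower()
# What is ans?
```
Trace:
  out='THETA'
  out='THETA', ans='theta'

Final answer: 'theta'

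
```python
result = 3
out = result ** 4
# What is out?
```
Trace:
  result=3
  result=3, out=81

Final answer: 81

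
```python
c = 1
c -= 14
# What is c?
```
Trace:
  c=1
  c=-13

Final answer: -13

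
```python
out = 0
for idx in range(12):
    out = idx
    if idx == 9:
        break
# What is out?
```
Trace:
  out=0
  out=0, idx=0
  out=1, idx=1
  out=2, idx=2
  out=3, idx=3
  out=4, idx=4
  out=5, idx=5
  out=6, idx=6
  out=7, idx=7
  out=8, idx=8
  out=9, idx=9

Final answer: 9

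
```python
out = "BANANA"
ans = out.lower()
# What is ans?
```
Trace:
  out='BANANA'
  out='BANANA', ans='banana'

Final answer: 'banana'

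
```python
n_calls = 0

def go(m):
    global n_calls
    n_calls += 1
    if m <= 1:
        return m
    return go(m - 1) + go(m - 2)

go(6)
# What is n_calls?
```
Call trace (a repeated sub-call is expanded the first time; later identical calls just restate its return value):
go(m=6)
  go(m=5)
    go(m=4)
      go(m=3)
        go(m=2)
          go(m=1)
          -> return 1
          go(m=0)
          -> return 0
        -> return 1
        go(m=1)
        -> return 1
      -> return 2
      go(m=2) -> return 1  (same call as traced above)
    -> return 3
    go(m=3) -> return 2  (same call as traced above)
  -> return 5
  go(m=4) -> return 3  (same call as traced above)
-> return 8

n_calls is incremented once per call, so count the calls in each subtree. Let C(m) = number of calls made by go(m).
C(0) = C(1) = 1 (base case, no recursion); C(m) = 1 + C(m - 1) + C(m - 2) otherwise.
C(2) = 1 + C(1) + C(0) = 1 + 1 + 1 = 3
C(3) = 1 + C(2) + C(1) = 1 + 3 + 1 = 5
C(4) = 1 + C(3) + C(2) = 1 + 5 + 3 = 9
C(5) = 1 + C(4) + C(3) = 1 + 9 + 5 = 15
C(6) = 1 + C(5) + C(4) = 1 + 15 + 9 = 25
n_calls = C(6) = 25

Final answer: 25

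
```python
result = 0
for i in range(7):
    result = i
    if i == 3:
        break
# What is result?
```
Trace:
  result=0
  result=0, i=0
  result=1, i=1
  result=2, i=2
  result=3, i=3

Final answer: 3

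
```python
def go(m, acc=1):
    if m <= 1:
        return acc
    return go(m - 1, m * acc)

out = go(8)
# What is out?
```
Call trace:
go(m=8, acc=1)
  go(m=7, acc=8)
    go(m=6, acc=56)
      go(m=5, acc=336)
        go(m=4, acc=1680)
          go(m=3, acc=6720)
            go(m=2, acc=20160)
              go(m=1, acc=40320)
              -> return 40320
            -> return 40320
          -> return 40320
        -> return 40320
      -> return 40320
    -> return 40320
  -> return 40320
-> return 40320

Final answer: 40320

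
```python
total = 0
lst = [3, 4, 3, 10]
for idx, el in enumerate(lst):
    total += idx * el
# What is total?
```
Trace:
  total=0
  total=0, idx=0, el=3
  total=4, idx=1, el=4
  total=10, idx=2, el=3
  total=40, idx=3, el=10

Final answer: 40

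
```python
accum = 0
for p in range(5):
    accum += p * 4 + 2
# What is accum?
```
Trace:
  accum=0
  accum=2, p=0
  accum=8, p=1
  accum=18, p=2
  accum=32, p=3
  accum=50, p=4

Final answer: 50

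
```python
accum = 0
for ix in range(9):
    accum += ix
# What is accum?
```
Trace:
  accum=0
  accum=0, ix=0
  accum=1, ix=1
  accum=3, ix=2
  accum=6, ix=3
  accum=10, ix=4
  accum=15, ix=5
  accum=21, ix=6
  accum=28, ix=7
  accum=36, ix=8

Final answer: 36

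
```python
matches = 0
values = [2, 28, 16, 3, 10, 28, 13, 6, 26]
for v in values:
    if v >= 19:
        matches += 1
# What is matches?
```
Trace:
  matches=0
  matches=0, v=2
  matches=1, v=28
  matches=1, v=16
  matches=1, v=3
  matches=1, v=10
  matches=2, v=28
  matches=2, v=13
  matches=2, v=6
  matches=3, v=26

Final answer: 3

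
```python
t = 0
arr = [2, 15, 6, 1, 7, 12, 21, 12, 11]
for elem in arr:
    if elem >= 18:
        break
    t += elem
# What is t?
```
Trace:
  t=0
  t=2, elem=2
  t=17, elem=15
  t=23, elem=6
  t=24, elem=1
  t=31, elem=7
  t=43, elem=12
  t=43, elem=21

Final answer: 43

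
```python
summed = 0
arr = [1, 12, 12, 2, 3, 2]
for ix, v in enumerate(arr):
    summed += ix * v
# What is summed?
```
Trace:
  summed=0
  summed=0, ix=0, v=1
  summed=12, ix=1, v=12
  summed=36, ix=2, v=12
  summed=42, ix=3, v=2
  summed=54, ix=4, v=3
  summed=64, ix=5, v=2

Final answer: 64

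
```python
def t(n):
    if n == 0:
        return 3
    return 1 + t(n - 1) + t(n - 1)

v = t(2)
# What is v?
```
Call trace (a repeated sub-call is expanded the first time; later identical calls just restate its return value):
t(n=2)
  t(n=1)
    t(n=0)
    -> return 3
    t(n=0)
    -> return 3
  -> return 7
  t(n=1) -> return 7  (same call as traced above)
-> return 15

Final answer: 15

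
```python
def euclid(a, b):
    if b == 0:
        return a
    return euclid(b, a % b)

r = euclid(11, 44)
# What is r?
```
Call trace:
euclid(a=11, b=44)
  euclid(a=44, b=11)
    euclid(a=11, b=0)
    -> return 11
  -> return 11
-> return 11

Final answer: 11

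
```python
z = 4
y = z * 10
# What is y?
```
Trace:
  z=4
  z=4, y=40

Final answer: 40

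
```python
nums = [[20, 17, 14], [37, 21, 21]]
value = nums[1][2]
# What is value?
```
Trace:
  nums=[[20, 17, 14], [37, 21, 21]]
  nums=[[20, 17, 14], [37, 21, 21]], value=21

Final answer: 21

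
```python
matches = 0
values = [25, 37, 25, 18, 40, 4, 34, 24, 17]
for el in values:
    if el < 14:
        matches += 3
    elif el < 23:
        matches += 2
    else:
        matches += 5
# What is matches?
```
Trace:
  matches=0
  matches=5, el=25
  matches=10, el=37
  matches=15, el=25
  matches=17, el=18
  matches=22, el=40
  matches=25, el=4
  matches=30, el=34
  matches=35, el=24
  matches=37, el=17

Final answer: 37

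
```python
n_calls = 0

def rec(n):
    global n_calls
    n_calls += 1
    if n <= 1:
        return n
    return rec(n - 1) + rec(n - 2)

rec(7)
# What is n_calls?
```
Call trace (a repeated sub-call is expanded the first time; later identical calls just restate its return value):
rec(n=7)
  rec(n=6)
    rec(n=5)
      rec(n=4)
        rec(n=3)
          rec(n=2)
            rec(n=1)
            -> return 1
            rec(n=0)
            -> return 0
          -> return 1
          rec(n=1)
          -> return 1
        -> return 2
        rec(n=2) -> return 1  (same call as traced above)
      -> return 3
      rec(n=3) -> return 2  (same call as traced above)
    -> return 5
    rec(n=4) -> return 3  (same call as traced above)
  -> return 8
  rec(n=5) -> return 5  (same call as traced above)
-> return 13

n_calls is incremented once per call, so count the calls in each subtree. Let C(n) = number of calls made by rec(n).
C(0) = C(1) = 1 (base case, no recursion); C(n) = 1 + C(n - 1) + C(n - 2) otherwise.
C(2) = 1 + C(1) + C(0) = 1 + 1 + 1 = 3
C(3) = 1 + C(2) + C(1) = 1 + 3 + 1 = 5
C(4) = 1 + C(3) + C(2) = 1 + 5 + 3 = 9
C(5) = 1 + C(4) + C(3) = 1 + 9 + 5 = 15
C(6) = 1 + C(5) + C(4) = 1 + 15 + 9 = 25
C(7) = 1 + C(6) + C(5) = 1 + 25 + 15 = 41
n_calls = C(7) = 41

Final answer: 41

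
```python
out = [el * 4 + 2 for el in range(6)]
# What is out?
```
Trace:
  el=0
  el=1
  el=2
  el=3
  el=4
  el=5
  out=[2, 6, 10, 14, 18, 22]

Final answer: [2, 6, 10, 14, 18, 22]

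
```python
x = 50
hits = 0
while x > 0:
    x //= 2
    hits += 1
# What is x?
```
Trace:
  x=50
  x=50, hits=0
  x=25, hits=1
  x=12, hits=2
  x=6, hits=3
  x=3, hits=4
  x=1, hits=5
  x=0, hits=6

Final answer: 0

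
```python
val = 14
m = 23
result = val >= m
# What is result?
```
Trace:
  val=14
  val=14, m=23
  val=14, m=23, result=False

Final answer: False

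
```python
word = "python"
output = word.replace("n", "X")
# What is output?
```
Trace:
  word='python'
  word='python', output='pythoX'

Final answer: 'pythoX'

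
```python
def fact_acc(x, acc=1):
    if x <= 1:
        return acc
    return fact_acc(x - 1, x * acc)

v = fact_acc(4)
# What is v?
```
Call trace:
fact_acc(x=4, acc=1)
  fact_acc(x=3, acc=4)
    fact_acc(x=2, acc=12)
      fact_acc(x=1, acc=24)
      -> return 24
    -> return 24
  -> return 24
-> return 24

Final answer: 24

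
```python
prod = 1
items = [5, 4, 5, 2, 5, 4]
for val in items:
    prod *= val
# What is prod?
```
Trace:
  prod=1
  prod=5, val=5
  prod=20, val=4
  prod=100, val=5
  prod=200, val=2
  prod=1000, val=5
  prod=4000, val=4

Final answer: 4000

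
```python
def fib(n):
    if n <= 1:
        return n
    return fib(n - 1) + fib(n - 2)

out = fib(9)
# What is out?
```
Call trace (a repeated sub-call is expanded the first time; later identical calls just restate its return value):
fib(n=9)
  fib(n=8)
    fib(n=7)
      fib(n=6)
        fib(n=5)
          fib(n=4)
            fib(n=3)
              fib(n=2)
                fib(n=1)
                -> return 1
                fib(n=0)
                -> return 0
              -> return 1
              fib(n=1)
              -> return 1
            -> return 2
            fib(n=2) -> return 1  (same call as traced above)
          -> return 3
          fib(n=3) -> return 2  (same call as traced above)
        -> return 5
        fib(n=4) -> return 3  (same call as traced above)
      -> return 8
      fib(n=5) -> return 5  (same call as traced above)
    -> return 13
    fib(n=6) -> return 8  (same call as traced above)
  -> return 21
  fib(n=7) -> return 13  (same call as traced above)
-> return 34

Final answer: 34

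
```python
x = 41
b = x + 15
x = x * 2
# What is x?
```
Trace:
  x=41
  x=41, b=56
  x=82, b=56

Final answer: 82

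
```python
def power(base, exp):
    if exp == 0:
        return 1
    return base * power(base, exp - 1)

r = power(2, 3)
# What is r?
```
Call trace:
power(base=2, exp=3)
  power(base=2, exp=2)
    power(base=2, exp=1)
      power(base=2, exp=0)
      -> return 1
    -> return 2
  -> return 4
-> return 8

Final answer: 8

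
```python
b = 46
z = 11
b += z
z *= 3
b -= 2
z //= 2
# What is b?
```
Trace:
  b=46
  b=46, z=11
  b=57, z=11
  b=57, z=33
  b=55, z=33
  b=55, z=16

Final answer: 55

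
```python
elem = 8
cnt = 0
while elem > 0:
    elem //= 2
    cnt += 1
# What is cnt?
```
Trace:
  elem=8
  elem=8, cnt=0
  elem=4, cnt=1
  elem=2, cnt=2
  elem=1, cnt=3
  elem=0, cnt=4

Final answer: 4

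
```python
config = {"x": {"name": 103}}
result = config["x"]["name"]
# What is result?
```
Trace:
  config={'x': {'name': 103}}
  config={'x': {'name': 103}}, result=103

Final answer: 103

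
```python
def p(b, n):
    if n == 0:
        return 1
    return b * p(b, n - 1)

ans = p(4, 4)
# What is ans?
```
Call trace:
p(b=4, n=4)
  p(b=4, n=3)
    p(b=4, n=2)
      p(b=4, n=1)
        p(b=4, n=0)
        -> return 1
      -> return 4
    -> return 16
  -> return 64
-> return 256

Final answer: 256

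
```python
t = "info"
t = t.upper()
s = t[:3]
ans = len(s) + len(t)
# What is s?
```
Trace:
  t='info'
  t='INFO'
  t='INFO', s='INF'
  t='INFO', s='INF', ans=7

Final answer: 'INF'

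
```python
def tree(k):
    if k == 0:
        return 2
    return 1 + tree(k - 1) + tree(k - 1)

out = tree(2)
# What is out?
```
Call trace (a repeated sub-call is expanded the first time; later identical calls just restate its return value):
tree(k=2)
  tree(k=1)
    tree(k=0)
    -> return 2
    tree(k=0)
    -> return 2
  -> return 5
  tree(k=1) -> return 5  (same call as traced above)
-> return 11

Final answer: 11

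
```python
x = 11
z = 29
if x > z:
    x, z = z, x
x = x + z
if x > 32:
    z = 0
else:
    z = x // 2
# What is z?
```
Trace:
  x=11
  x=11, z=29
  x=11, z=29
  x=40, z=29
  x=40, z=0

Final answer: 0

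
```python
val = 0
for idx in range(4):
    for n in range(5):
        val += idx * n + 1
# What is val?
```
Trace:
  val=0
  val=1, idx=0, n=0
  val=2, idx=0, n=1
  val=3, idx=0, n=2
  val=4, idx=0, n=3
  val=5, idx=0, n=4
  val=6, idx=1, n=0
  val=8, idx=1, n=1
  val=11, idx=1, n=2
  val=15, idx=1, n=3
  val=20, idx=1, n=4
  val=21, idx=2, n=0
  val=24, idx=2, n=1
  val=29, idx=2, n=2
  val=36, idx=2, n=3
  val=45, idx=2, n=4
  val=46, idx=3, n=0
  val=50, idx=3, n=1
  val=57, idx=3, n=2
  val=67, idx=3, n=3
  val=80, idx=3, n=4

Final answer: 80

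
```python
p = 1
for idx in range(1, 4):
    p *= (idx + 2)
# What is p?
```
Trace:
  p=1
  p=3, idx=1
  p=12, idx=2
  p=60, idx=3

Final answer: 60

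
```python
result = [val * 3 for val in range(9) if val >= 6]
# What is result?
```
Trace:
  val=0
  val=1
  val=2
  val=3
  val=4
  val=5
  val=6
  val=7
  val=8
  result=[18, 21, 24]

Final answer: [18, 21, 24]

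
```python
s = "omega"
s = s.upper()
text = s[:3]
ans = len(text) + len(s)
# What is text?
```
Trace:
  s='omega'
  s='OMEGA'
  s='OMEGA', text='OME'
  s='OMEGA', text='OME', ans=8

Final answer: 'OME'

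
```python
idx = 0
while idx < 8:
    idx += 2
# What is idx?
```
Trace:
  idx=0
  idx=2
  idx=4
  idx=6
  idx=8

Final answer: 8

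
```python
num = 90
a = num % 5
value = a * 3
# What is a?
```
Trace:
  num=90
  num=90, a=0
  num=90, a=0, value=0

Final answer: 0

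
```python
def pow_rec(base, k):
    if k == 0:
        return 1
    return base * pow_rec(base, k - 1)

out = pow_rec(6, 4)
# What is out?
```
Call trace:
pow_rec(base=6, k=4)
  pow_rec(base=6, k=3)
    pow_rec(base=6, k=2)
      pow_rec(base=6, k=1)
        pow_rec(base=6, k=0)
        -> return 1
      -> return 6
    -> return 36
  -> return 216
-> return 1296

Final answer: 1296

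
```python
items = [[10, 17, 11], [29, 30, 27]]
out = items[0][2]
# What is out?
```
Trace:
  items=[[10, 17, 11], [29, 30, 27]]
  items=[[10, 17, 11], [29, 30, 27]], out=11

Final answer: 11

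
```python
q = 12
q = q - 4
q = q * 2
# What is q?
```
Trace:
  q=12
  q=8
  q=16

Final answer: 16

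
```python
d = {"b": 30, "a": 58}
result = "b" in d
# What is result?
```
Trace:
  d={'b': 30, 'a': 58}
  d={'b': 30, 'a': 58}, result=True

Final answer: True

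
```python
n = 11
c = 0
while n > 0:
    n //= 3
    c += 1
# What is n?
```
Trace:
  n=11
  n=11, c=0
  n=3, c=1
  n=1, c=2
  n=0, c=3

Final answer: 0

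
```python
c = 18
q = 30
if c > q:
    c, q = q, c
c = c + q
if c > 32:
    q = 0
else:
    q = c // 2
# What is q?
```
Trace:
  c=18
  c=18, q=30
  c=18, q=30
  c=48, q=30
  c=48, q=0

Final answer: 0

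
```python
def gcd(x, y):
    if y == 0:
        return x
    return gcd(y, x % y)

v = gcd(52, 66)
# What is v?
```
Call trace:
gcd(x=52, y=66)
  gcd(x=66, y=52)
    gcd(x=52, y=14)
      gcd(x=14, y=10)
        gcd(x=10, y=4)
          gcd(x=4, y=2)
            gcd(x=2, y=0)
            -> return 2
          -> return 2
        -> return 2
      -> return 2
    -> return 2
  -> return 2
-> return 2

Final answer: 2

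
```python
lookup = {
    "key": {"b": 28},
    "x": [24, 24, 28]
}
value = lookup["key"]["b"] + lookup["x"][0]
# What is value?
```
Trace:
  lookup={'key': {'b': 28}, 'x': [24, 24, 28]}
  lookup={'key': {'b': 28}, 'x': [24, 24, 28]}, value=52

Final answer: 52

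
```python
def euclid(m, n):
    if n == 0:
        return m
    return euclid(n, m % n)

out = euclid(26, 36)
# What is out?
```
Call trace:
euclid(m=26, n=36)
  euclid(m=36, n=26)
    euclid(m=26, n=10)
      euclid(m=10, n=6)
        euclid(m=6, n=4)
          euclid(m=4, n=2)
            euclid(m=2, n=0)
            -> return 2
          -> return 2
        -> return 2
      -> return 2
    -> return 2
  -> return 2
-> return 2

Final answer: 2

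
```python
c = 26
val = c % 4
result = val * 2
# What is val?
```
Trace:
  c=26
  c=26, val=2
  c=26, val=2, result=4

Final answer: 2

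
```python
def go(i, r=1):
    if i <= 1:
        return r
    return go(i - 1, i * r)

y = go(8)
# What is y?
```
Call trace:
go(i=8, r=1)
  go(i=7, r=8)
    go(i=6, r=56)
      go(i=5, r=336)
        go(i=4, r=1680)
          go(i=3, r=6720)
            go(i=2, r=20160)
              go(i=1, r=40320)
              -> return 40320
            -> return 40320
          -> return 40320
        -> return 40320
      -> return 40320
    -> return 40320
  -> return 40320
-> return 40320

Final answer: 40320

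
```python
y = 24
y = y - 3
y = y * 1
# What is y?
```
Trace:
  y=24
  y=21
  y=21

Final answer: 21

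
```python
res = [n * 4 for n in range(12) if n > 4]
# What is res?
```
Trace:
  n=0
  n=1
  n=2
  n=3
  n=4
  n=5
  n=6
  n=7
  n=8
  n=9
  n=10
  n=11
  res=[20, 24, 28, 32, 36, 40, 44]

Final answer: [20, 24, 28, 32, 36, 40, 44]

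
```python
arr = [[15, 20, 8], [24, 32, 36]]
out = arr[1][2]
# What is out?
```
Trace:
  arr=[[15, 20, 8], [24, 32, 36]]
  arr=[[15, 20, 8], [24, 32, 36]], out=36

Final answer: 36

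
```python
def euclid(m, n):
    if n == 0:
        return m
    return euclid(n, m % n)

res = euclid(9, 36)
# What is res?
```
Call trace:
euclid(m=9, n=36)
  euclid(m=36, n=9)
    euclid(m=9, n=0)
    -> return 9
  -> return 9
-> return 9

Final answer: 9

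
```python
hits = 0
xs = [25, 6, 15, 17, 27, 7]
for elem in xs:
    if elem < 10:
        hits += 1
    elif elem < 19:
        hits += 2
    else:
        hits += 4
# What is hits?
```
Trace:
  hits=0
  hits=4, elem=25
  hits=5, elem=6
  hits=7, elem=15
  hits=9, elem=17
  hits=13, elem=27
  hits=14, elem=7

Final answer: 14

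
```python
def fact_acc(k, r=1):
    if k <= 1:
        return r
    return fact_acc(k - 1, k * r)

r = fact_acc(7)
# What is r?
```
Call trace:
fact_acc(k=7, r=1)
  fact_acc(k=6, r=7)
    fact_acc(k=5, r=42)
      fact_acc(k=4, r=210)
        fact_acc(k=3, r=840)
          fact_acc(k=2, r=2520)
            fact_acc(k=1, r=5040)
            -> return 5040
          -> return 5040
        -> return 5040
      -> return 5040
    -> return 5040
  -> return 5040
-> return 5040

Final answer: 5040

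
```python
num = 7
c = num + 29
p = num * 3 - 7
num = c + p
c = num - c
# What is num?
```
Trace:
  num=7
  num=7, c=36
  num=7, c=36, p=14
  num=50, c=36, p=14
  num=50, c=14, p=14

Final answer: 50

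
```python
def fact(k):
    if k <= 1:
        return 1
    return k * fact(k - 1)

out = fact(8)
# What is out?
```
Call trace:
fact(k=8)
  fact(k=7)
    fact(k=6)
      fact(k=5)
        fact(k=4)
          fact(k=3)
            fact(k=2)
              fact(k=1)
              -> return 1
            -> return 2
          -> return 6
        -> return 24
      -> return 120
    -> return 720
  -> return 5040
-> return 40320

Final answer: 40320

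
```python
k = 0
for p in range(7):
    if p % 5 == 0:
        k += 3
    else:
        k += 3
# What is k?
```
Trace:
  k=0
  k=3, p=0
  k=6, p=1
  k=9, p=2
  k=12, p=3
  k=15, p=4
  k=18, p=5
  k=21, p=6

Final answer: 21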